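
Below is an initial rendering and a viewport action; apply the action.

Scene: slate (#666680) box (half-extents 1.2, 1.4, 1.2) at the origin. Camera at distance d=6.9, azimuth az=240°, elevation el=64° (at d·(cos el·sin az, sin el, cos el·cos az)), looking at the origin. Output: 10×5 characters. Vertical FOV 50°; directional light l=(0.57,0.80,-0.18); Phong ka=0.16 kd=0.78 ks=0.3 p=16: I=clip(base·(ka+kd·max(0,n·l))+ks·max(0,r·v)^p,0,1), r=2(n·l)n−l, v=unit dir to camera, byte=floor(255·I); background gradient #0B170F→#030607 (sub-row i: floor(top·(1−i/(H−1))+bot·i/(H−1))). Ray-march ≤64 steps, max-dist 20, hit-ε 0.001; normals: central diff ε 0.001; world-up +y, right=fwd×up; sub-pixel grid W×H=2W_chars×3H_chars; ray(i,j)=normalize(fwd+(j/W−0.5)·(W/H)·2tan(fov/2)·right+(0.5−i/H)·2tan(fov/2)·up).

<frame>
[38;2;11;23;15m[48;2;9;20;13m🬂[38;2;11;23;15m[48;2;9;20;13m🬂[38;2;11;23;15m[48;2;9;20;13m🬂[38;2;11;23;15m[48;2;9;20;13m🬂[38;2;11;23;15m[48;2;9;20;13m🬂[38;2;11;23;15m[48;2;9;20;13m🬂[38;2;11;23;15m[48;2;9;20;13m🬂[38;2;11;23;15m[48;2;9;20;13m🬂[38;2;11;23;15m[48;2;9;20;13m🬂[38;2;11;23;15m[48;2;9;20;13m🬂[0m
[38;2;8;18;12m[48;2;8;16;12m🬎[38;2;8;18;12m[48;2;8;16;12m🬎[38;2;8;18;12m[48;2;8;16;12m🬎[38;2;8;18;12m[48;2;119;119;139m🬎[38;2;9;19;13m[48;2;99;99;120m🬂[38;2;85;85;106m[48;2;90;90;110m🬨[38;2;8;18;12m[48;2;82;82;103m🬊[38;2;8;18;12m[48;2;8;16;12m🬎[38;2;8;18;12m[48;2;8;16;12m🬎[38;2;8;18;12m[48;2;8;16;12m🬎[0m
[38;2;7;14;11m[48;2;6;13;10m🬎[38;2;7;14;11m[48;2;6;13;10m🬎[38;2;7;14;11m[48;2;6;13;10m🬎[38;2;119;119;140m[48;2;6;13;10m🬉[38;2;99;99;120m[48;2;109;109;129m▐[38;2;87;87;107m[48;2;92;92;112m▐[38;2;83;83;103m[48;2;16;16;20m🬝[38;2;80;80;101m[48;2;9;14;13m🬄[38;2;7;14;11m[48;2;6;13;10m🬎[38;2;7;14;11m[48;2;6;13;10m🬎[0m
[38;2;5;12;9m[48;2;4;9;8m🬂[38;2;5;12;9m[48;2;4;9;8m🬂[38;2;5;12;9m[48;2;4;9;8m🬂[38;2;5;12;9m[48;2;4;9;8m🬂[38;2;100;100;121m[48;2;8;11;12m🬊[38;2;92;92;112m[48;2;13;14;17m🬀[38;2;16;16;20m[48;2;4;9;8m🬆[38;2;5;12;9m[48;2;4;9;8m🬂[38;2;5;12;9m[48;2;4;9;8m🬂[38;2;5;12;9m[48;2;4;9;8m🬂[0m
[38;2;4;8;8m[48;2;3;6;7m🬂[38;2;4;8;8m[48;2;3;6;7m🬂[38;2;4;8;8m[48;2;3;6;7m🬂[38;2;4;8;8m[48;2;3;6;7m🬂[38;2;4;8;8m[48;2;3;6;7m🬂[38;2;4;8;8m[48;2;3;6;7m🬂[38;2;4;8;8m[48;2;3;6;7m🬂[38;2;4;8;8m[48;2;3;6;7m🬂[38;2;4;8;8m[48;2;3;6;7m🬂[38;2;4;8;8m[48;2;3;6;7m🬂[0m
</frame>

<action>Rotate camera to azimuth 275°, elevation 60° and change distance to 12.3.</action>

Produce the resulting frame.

<frame>
[38;2;11;23;15m[48;2;9;20;13m🬂[38;2;11;23;15m[48;2;9;20;13m🬂[38;2;11;23;15m[48;2;9;20;13m🬂[38;2;11;23;15m[48;2;9;20;13m🬂[38;2;11;23;15m[48;2;9;20;13m🬂[38;2;11;23;15m[48;2;9;20;13m🬂[38;2;11;23;15m[48;2;9;20;13m🬂[38;2;11;23;15m[48;2;9;20;13m🬂[38;2;11;23;15m[48;2;9;20;13m🬂[38;2;11;23;15m[48;2;9;20;13m🬂[0m
[38;2;8;18;12m[48;2;8;16;12m🬎[38;2;8;18;12m[48;2;8;16;12m🬎[38;2;8;18;12m[48;2;8;16;12m🬎[38;2;8;18;12m[48;2;8;16;12m🬎[38;2;8;18;12m[48;2;8;16;12m🬎[38;2;8;18;12m[48;2;8;16;12m🬎[38;2;8;18;12m[48;2;8;16;12m🬎[38;2;8;18;12m[48;2;8;16;12m🬎[38;2;8;18;12m[48;2;8;16;12m🬎[38;2;8;18;12m[48;2;8;16;12m🬎[0m
[38;2;7;14;11m[48;2;6;13;10m🬎[38;2;7;14;11m[48;2;6;13;10m🬎[38;2;7;14;11m[48;2;6;13;10m🬎[38;2;7;14;11m[48;2;6;13;10m🬎[38;2;149;149;170m[48;2;9;14;13m🬉[38;2;143;143;163m[48;2;132;132;153m🬄[38;2;7;14;11m[48;2;6;13;10m🬎[38;2;7;14;11m[48;2;6;13;10m🬎[38;2;7;14;11m[48;2;6;13;10m🬎[38;2;7;14;11m[48;2;6;13;10m🬎[0m
[38;2;5;12;9m[48;2;4;9;8m🬂[38;2;5;12;9m[48;2;4;9;8m🬂[38;2;5;12;9m[48;2;4;9;8m🬂[38;2;5;12;9m[48;2;4;9;8m🬂[38;2;16;16;20m[48;2;4;10;8m🬁[38;2;16;16;20m[48;2;4;9;8m🬂[38;2;5;12;9m[48;2;4;9;8m🬂[38;2;5;12;9m[48;2;4;9;8m🬂[38;2;5;12;9m[48;2;4;9;8m🬂[38;2;5;12;9m[48;2;4;9;8m🬂[0m
[38;2;4;8;8m[48;2;3;6;7m🬂[38;2;4;8;8m[48;2;3;6;7m🬂[38;2;4;8;8m[48;2;3;6;7m🬂[38;2;4;8;8m[48;2;3;6;7m🬂[38;2;4;8;8m[48;2;3;6;7m🬂[38;2;4;8;8m[48;2;3;6;7m🬂[38;2;4;8;8m[48;2;3;6;7m🬂[38;2;4;8;8m[48;2;3;6;7m🬂[38;2;4;8;8m[48;2;3;6;7m🬂[38;2;4;8;8m[48;2;3;6;7m🬂[0m
</frame>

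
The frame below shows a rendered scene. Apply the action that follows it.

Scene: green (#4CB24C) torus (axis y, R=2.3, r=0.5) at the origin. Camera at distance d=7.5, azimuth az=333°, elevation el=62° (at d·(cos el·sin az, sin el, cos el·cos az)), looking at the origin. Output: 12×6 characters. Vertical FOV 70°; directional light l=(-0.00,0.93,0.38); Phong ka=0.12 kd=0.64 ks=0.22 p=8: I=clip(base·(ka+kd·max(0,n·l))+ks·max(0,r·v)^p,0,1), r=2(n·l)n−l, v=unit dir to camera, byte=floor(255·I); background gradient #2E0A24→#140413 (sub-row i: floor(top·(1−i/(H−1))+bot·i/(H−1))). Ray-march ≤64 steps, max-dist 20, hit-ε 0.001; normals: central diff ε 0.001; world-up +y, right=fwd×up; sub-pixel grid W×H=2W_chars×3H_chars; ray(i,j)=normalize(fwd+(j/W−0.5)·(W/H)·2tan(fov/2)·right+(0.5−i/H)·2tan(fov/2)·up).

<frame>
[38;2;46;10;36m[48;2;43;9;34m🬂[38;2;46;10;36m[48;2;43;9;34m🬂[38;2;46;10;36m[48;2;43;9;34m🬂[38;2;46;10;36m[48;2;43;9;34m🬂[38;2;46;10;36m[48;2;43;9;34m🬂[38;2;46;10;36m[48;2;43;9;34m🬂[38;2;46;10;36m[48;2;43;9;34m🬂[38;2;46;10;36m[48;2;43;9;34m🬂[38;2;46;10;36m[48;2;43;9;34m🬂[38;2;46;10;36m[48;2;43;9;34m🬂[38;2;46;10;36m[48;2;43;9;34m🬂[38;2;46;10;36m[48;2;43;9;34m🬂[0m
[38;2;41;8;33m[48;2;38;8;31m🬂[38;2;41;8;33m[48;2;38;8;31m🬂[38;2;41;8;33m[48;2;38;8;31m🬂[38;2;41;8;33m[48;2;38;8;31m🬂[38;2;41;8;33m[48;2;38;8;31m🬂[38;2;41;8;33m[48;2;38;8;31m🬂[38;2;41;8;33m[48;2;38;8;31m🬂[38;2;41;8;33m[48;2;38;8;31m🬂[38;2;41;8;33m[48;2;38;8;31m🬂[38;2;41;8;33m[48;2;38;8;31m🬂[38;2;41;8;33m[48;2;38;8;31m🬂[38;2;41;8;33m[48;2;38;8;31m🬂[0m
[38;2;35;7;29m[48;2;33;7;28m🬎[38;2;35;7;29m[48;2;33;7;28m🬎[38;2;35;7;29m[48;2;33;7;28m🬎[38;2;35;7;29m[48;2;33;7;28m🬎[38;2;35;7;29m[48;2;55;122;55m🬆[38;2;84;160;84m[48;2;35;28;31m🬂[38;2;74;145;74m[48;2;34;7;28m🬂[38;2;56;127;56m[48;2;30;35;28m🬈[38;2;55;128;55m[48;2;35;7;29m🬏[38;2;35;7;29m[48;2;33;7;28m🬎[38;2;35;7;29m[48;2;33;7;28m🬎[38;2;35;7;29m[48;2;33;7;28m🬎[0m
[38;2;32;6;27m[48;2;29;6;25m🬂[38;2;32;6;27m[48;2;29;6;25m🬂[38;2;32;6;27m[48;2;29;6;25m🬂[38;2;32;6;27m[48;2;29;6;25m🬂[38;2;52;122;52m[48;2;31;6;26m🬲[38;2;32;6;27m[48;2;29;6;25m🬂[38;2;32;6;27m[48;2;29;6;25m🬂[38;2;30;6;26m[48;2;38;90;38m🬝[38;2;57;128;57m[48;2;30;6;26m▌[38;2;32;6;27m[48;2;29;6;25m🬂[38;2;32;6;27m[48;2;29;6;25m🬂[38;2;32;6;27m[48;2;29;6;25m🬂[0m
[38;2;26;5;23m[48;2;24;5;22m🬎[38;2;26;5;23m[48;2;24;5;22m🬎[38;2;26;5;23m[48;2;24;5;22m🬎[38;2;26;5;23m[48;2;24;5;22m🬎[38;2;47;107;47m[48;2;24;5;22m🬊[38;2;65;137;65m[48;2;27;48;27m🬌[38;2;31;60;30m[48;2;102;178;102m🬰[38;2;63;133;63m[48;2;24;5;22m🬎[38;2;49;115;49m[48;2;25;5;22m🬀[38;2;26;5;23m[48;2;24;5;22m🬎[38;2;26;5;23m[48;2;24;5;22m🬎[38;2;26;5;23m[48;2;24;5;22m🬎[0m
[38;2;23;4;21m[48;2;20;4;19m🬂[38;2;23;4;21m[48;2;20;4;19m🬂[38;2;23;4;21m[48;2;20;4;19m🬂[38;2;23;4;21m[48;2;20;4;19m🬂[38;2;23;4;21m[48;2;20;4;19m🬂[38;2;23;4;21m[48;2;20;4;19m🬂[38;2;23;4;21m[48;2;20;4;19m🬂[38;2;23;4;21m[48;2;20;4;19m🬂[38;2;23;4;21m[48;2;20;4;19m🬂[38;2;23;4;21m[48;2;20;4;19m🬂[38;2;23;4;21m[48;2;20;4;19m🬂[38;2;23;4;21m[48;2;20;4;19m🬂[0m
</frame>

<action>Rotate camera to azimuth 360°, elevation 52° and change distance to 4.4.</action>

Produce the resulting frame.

<frame>
[38;2;46;10;36m[48;2;43;9;34m🬂[38;2;46;10;36m[48;2;43;9;34m🬂[38;2;46;10;36m[48;2;43;9;34m🬂[38;2;46;10;36m[48;2;43;9;34m🬂[38;2;46;10;36m[48;2;43;9;34m🬂[38;2;46;10;36m[48;2;43;9;34m🬂[38;2;46;10;36m[48;2;43;9;34m🬂[38;2;46;10;36m[48;2;43;9;34m🬂[38;2;46;10;36m[48;2;43;9;34m🬂[38;2;46;10;36m[48;2;43;9;34m🬂[38;2;46;10;36m[48;2;43;9;34m🬂[38;2;46;10;36m[48;2;43;9;34m🬂[0m
[38;2;41;8;33m[48;2;38;8;31m🬂[38;2;41;8;33m[48;2;38;8;31m🬂[38;2;41;8;33m[48;2;38;8;31m🬂[38;2;41;8;33m[48;2;38;8;31m🬂[38;2;40;8;32m[48;2;63;138;63m🬎[38;2;41;8;33m[48;2;61;129;61m🬂[38;2;41;8;33m[48;2;60;130;60m🬂[38;2;40;8;32m[48;2;65;133;65m🬊[38;2;56;131;56m[48;2;39;8;32m🬏[38;2;41;8;33m[48;2;38;8;31m🬂[38;2;41;8;33m[48;2;38;8;31m🬂[38;2;41;8;33m[48;2;38;8;31m🬂[0m
[38;2;35;7;29m[48;2;33;7;28m🬎[38;2;35;7;29m[48;2;33;7;28m🬎[38;2;35;7;29m[48;2;51;120;51m🬆[38;2;48;114;48m[48;2;21;50;21m🬝[38;2;42;99;42m[48;2;30;18;26m🬂[38;2;19;45;19m[48;2;34;7;28m🬂[38;2;11;26;11m[48;2;34;7;28m🬂[38;2;31;73;31m[48;2;34;7;28m🬂[38;2;48;112;48m[48;2;25;36;23m🬊[38;2;36;7;30m[48;2;50;119;50m🬁[38;2;47;112;47m[48;2;35;7;29m🬏[38;2;35;7;29m[48;2;33;7;28m🬎[0m
[38;2;32;6;27m[48;2;29;6;25m🬂[38;2;30;6;26m[48;2;46;108;46m🬝[38;2;48;113;48m[48;2;54;127;54m▐[38;2;30;72;30m[48;2;30;6;26m▌[38;2;32;6;27m[48;2;29;6;25m🬂[38;2;32;6;27m[48;2;29;6;25m🬂[38;2;32;6;27m[48;2;29;6;25m🬂[38;2;32;6;27m[48;2;29;6;25m🬂[38;2;32;6;27m[48;2;29;6;25m🬂[38;2;48;113;48m[48;2;30;72;30m▐[38;2;31;6;26m[48;2;52;122;52m🬉[38;2;32;6;27m[48;2;29;6;25m🬂[0m
[38;2;26;5;23m[48;2;24;5;22m🬎[38;2;46;108;46m[48;2;25;5;22m🬁[38;2;52;122;52m[48;2;56;130;56m🬑[38;2;9;21;9m[48;2;43;102;43m🬁[38;2;26;5;23m[48;2;29;68;29m🬎[38;2;26;5;23m[48;2;24;5;22m🬎[38;2;26;5;23m[48;2;24;5;22m🬎[38;2;26;5;23m[48;2;22;51;22m🬝[38;2;20;10;18m[48;2;38;91;38m🬆[38;2;42;99;42m[48;2;55;126;55m🬄[38;2;52;123;52m[48;2;25;5;22m🬕[38;2;26;5;23m[48;2;24;5;22m🬎[0m
[38;2;23;4;21m[48;2;20;4;19m🬂[38;2;23;4;21m[48;2;20;4;19m🬂[38;2;51;120;51m[48;2;20;4;19m🬊[38;2;67;144;67m[48;2;55;128;55m🬈[38;2;47;111;47m[48;2;75;151;75m🬂[38;2;46;106;46m[48;2;108;185;108m🬎[38;2;43;101;43m[48;2;111;187;111m🬎[38;2;52;116;52m[48;2;97;175;97m🬎[38;2;55;127;55m[48;2;72;148;72m🬡[38;2;55;128;55m[48;2;20;4;19m🬝[38;2;47;111;47m[48;2;21;4;19m🬀[38;2;23;4;21m[48;2;20;4;19m🬂[0m
</frame>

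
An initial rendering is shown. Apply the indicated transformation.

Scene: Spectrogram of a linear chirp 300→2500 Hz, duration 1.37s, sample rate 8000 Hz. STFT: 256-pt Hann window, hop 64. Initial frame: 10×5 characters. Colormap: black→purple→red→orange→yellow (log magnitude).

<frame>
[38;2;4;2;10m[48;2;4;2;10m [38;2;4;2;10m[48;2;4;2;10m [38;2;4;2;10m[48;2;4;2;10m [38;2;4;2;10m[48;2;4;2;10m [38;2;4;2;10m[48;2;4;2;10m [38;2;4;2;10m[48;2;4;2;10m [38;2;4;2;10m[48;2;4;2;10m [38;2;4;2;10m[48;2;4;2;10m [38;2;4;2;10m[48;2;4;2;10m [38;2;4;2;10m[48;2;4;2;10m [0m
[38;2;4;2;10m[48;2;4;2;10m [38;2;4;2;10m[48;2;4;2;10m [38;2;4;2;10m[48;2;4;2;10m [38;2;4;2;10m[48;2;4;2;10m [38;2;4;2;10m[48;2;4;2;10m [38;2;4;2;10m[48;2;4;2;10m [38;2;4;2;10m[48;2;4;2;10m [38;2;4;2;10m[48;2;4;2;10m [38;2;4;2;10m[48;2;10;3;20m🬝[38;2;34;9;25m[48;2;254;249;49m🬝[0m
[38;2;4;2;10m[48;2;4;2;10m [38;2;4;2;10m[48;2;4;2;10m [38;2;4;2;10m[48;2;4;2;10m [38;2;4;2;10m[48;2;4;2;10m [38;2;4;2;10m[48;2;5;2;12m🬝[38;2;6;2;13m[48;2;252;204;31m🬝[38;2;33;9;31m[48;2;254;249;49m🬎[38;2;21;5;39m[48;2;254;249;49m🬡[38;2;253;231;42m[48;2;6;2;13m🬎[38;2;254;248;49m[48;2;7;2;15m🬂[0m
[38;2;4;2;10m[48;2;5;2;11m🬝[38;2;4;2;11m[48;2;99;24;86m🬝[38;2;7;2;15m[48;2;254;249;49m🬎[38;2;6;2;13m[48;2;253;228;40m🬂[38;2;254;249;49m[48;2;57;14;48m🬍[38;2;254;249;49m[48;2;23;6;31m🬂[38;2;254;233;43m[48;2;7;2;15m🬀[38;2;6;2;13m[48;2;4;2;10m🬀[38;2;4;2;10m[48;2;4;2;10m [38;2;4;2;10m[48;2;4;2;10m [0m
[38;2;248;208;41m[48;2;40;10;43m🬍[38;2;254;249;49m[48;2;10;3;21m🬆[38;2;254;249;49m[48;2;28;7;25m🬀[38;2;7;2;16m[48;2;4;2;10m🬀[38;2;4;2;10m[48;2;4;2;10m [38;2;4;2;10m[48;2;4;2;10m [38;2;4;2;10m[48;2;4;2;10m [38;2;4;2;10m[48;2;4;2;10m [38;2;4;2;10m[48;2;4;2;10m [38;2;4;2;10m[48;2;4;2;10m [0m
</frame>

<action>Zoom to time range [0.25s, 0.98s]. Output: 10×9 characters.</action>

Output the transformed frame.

<frame>
[38;2;4;2;10m[48;2;4;2;10m [38;2;4;2;10m[48;2;4;2;10m [38;2;4;2;10m[48;2;4;2;10m [38;2;4;2;10m[48;2;4;2;10m [38;2;4;2;10m[48;2;4;2;10m [38;2;4;2;10m[48;2;4;2;10m [38;2;4;2;10m[48;2;4;2;10m [38;2;4;2;10m[48;2;4;2;10m [38;2;4;2;10m[48;2;4;2;10m [38;2;4;2;10m[48;2;4;2;10m [0m
[38;2;4;2;10m[48;2;4;2;10m [38;2;4;2;10m[48;2;4;2;10m [38;2;4;2;10m[48;2;4;2;10m [38;2;4;2;10m[48;2;4;2;10m [38;2;4;2;10m[48;2;4;2;10m [38;2;4;2;10m[48;2;4;2;10m [38;2;4;2;10m[48;2;4;2;10m [38;2;4;2;10m[48;2;4;2;10m [38;2;4;2;10m[48;2;4;2;10m [38;2;4;2;10m[48;2;4;2;10m [0m
[38;2;4;2;10m[48;2;4;2;10m [38;2;4;2;10m[48;2;4;2;10m [38;2;4;2;10m[48;2;4;2;10m [38;2;4;2;10m[48;2;4;2;10m [38;2;4;2;10m[48;2;4;2;10m [38;2;4;2;10m[48;2;4;2;10m [38;2;4;2;10m[48;2;4;2;10m [38;2;4;2;10m[48;2;4;2;10m [38;2;4;2;10m[48;2;4;2;10m [38;2;4;2;10m[48;2;4;2;10m [0m
[38;2;4;2;10m[48;2;4;2;10m [38;2;4;2;10m[48;2;4;2;10m [38;2;4;2;10m[48;2;4;2;10m [38;2;4;2;10m[48;2;4;2;10m [38;2;4;2;10m[48;2;4;2;10m [38;2;4;2;10m[48;2;4;2;10m [38;2;4;2;10m[48;2;4;2;10m [38;2;4;2;10m[48;2;4;2;10m [38;2;4;2;10m[48;2;4;2;10m [38;2;4;2;10m[48;2;4;2;10m [0m
[38;2;4;2;10m[48;2;4;2;10m [38;2;4;2;10m[48;2;4;2;10m [38;2;4;2;10m[48;2;4;2;10m [38;2;4;2;10m[48;2;4;2;10m [38;2;4;2;10m[48;2;4;2;10m [38;2;4;2;10m[48;2;4;2;10m [38;2;4;2;10m[48;2;5;2;11m🬝[38;2;4;2;10m[48;2;8;2;16m🬝[38;2;6;2;14m[48;2;149;38;83m🬝[38;2;12;3;24m[48;2;254;244;47m🬎[0m
[38;2;4;2;10m[48;2;4;2;10m [38;2;4;2;10m[48;2;4;2;10m [38;2;4;2;10m[48;2;5;2;11m🬝[38;2;4;2;10m[48;2;7;2;15m🬝[38;2;6;2;14m[48;2;92;22;87m🬝[38;2;9;2;18m[48;2;253;230;41m🬎[38;2;53;13;38m[48;2;254;244;47m🬆[38;2;89;24;63m[48;2;253;232;42m🬡[38;2;252;224;39m[48;2;10;3;21m🬎[38;2;253;220;37m[48;2;12;3;24m🬂[0m
[38;2;6;2;14m[48;2;40;9;70m🬝[38;2;7;2;16m[48;2;253;230;41m🬎[38;2;35;8;44m[48;2;254;245;47m🬆[38;2;54;13;81m[48;2;252;215;35m🬟[38;2;254;248;48m[48;2;47;12;43m🬆[38;2;253;239;45m[48;2;8;2;18m🬂[38;2;58;13;89m[48;2;6;2;14m🬀[38;2;7;2;15m[48;2;4;2;10m🬀[38;2;5;2;11m[48;2;4;2;10m🬀[38;2;4;2;10m[48;2;4;2;10m [0m
[38;2;254;247;48m[48;2;64;17;37m🬆[38;2;253;238;45m[48;2;11;3;22m🬂[38;2;125;31;85m[48;2;6;2;14m🬀[38;2;6;2;14m[48;2;4;2;10m🬂[38;2;5;2;11m[48;2;4;2;10m🬀[38;2;4;2;10m[48;2;4;2;10m [38;2;4;2;10m[48;2;4;2;10m [38;2;4;2;10m[48;2;4;2;10m [38;2;4;2;10m[48;2;4;2;10m [38;2;4;2;10m[48;2;4;2;10m [0m
[38;2;4;2;11m[48;2;4;2;10m🬀[38;2;4;2;10m[48;2;4;2;10m [38;2;4;2;10m[48;2;4;2;10m [38;2;4;2;10m[48;2;4;2;10m [38;2;4;2;10m[48;2;4;2;10m [38;2;4;2;10m[48;2;4;2;10m [38;2;4;2;10m[48;2;4;2;10m [38;2;4;2;10m[48;2;4;2;10m [38;2;4;2;10m[48;2;4;2;10m [38;2;4;2;10m[48;2;4;2;10m [0m
</frame>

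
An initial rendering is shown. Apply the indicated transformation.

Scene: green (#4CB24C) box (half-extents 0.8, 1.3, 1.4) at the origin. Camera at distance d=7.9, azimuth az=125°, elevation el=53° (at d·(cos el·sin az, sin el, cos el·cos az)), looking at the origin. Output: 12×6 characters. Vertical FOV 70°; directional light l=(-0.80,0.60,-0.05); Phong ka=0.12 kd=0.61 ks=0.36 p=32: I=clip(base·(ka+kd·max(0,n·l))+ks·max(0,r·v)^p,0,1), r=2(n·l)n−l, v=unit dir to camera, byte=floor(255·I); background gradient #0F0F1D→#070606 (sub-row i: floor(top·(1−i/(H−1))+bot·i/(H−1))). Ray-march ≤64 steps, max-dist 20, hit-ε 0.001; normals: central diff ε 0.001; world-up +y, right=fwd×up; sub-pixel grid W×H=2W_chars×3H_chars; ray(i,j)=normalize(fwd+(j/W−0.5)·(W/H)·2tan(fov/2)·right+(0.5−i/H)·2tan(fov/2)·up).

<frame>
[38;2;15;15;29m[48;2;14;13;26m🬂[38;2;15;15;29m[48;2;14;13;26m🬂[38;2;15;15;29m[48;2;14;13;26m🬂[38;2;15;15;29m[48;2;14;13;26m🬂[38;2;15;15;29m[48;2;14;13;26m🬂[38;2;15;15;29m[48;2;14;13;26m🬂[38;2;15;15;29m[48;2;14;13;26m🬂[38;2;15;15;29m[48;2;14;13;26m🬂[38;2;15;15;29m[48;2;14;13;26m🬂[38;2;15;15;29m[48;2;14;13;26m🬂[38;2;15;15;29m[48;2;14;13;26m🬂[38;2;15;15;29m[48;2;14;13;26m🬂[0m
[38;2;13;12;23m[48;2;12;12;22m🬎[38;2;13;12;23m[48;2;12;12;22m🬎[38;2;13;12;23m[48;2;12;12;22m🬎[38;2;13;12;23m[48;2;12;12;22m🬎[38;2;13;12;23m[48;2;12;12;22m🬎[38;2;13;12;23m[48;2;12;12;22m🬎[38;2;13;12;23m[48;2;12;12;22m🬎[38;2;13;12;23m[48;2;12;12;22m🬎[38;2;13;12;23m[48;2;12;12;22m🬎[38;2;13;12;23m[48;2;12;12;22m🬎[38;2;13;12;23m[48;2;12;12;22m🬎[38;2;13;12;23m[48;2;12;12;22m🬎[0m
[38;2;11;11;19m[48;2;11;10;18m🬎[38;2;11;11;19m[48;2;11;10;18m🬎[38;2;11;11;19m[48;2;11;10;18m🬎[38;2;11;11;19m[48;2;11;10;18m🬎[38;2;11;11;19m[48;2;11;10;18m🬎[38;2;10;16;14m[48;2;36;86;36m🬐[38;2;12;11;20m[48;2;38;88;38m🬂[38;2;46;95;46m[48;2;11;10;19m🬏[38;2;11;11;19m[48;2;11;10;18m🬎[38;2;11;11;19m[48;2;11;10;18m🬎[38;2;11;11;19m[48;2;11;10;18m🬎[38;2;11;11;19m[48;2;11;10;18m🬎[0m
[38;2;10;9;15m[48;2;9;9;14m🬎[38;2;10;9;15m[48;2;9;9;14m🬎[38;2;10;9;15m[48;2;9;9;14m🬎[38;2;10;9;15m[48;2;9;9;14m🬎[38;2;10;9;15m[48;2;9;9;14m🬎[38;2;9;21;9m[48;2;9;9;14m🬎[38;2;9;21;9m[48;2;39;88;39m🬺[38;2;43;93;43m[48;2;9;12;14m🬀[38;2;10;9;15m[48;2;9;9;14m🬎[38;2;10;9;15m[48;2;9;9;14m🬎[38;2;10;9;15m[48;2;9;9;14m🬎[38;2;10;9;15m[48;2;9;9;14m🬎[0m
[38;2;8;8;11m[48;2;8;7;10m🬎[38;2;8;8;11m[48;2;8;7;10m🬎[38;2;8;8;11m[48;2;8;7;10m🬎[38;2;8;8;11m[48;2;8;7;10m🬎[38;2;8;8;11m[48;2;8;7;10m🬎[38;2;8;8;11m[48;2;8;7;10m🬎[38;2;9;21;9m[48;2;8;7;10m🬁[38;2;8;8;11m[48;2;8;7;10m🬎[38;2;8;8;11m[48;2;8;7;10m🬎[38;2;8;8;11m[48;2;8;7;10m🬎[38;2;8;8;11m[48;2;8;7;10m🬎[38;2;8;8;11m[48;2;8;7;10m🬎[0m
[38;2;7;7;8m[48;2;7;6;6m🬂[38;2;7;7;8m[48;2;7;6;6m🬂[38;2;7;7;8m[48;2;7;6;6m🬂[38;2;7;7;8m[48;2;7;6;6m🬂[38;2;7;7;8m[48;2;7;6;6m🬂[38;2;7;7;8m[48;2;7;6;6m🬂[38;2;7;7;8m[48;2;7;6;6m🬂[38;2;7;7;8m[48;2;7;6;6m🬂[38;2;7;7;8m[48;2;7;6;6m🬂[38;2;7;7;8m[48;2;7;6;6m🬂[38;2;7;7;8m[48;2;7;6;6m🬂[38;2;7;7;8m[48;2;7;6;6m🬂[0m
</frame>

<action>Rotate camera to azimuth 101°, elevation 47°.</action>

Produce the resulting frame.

<frame>
[38;2;15;15;29m[48;2;14;13;26m🬂[38;2;15;15;29m[48;2;14;13;26m🬂[38;2;15;15;29m[48;2;14;13;26m🬂[38;2;15;15;29m[48;2;14;13;26m🬂[38;2;15;15;29m[48;2;14;13;26m🬂[38;2;15;15;29m[48;2;14;13;26m🬂[38;2;15;15;29m[48;2;14;13;26m🬂[38;2;15;15;29m[48;2;14;13;26m🬂[38;2;15;15;29m[48;2;14;13;26m🬂[38;2;15;15;29m[48;2;14;13;26m🬂[38;2;15;15;29m[48;2;14;13;26m🬂[38;2;15;15;29m[48;2;14;13;26m🬂[0m
[38;2;13;12;23m[48;2;12;12;22m🬎[38;2;13;12;23m[48;2;12;12;22m🬎[38;2;13;12;23m[48;2;12;12;22m🬎[38;2;13;12;23m[48;2;12;12;22m🬎[38;2;13;12;23m[48;2;12;12;22m🬎[38;2;13;12;23m[48;2;12;12;22m🬎[38;2;13;12;23m[48;2;12;12;22m🬎[38;2;13;12;23m[48;2;12;12;22m🬎[38;2;13;12;23m[48;2;12;12;22m🬎[38;2;13;12;23m[48;2;12;12;22m🬎[38;2;13;12;23m[48;2;12;12;22m🬎[38;2;13;12;23m[48;2;12;12;22m🬎[0m
[38;2;11;11;19m[48;2;11;10;18m🬎[38;2;11;11;19m[48;2;11;10;18m🬎[38;2;11;11;19m[48;2;11;10;18m🬎[38;2;11;11;19m[48;2;11;10;18m🬎[38;2;11;11;19m[48;2;11;10;18m🬎[38;2;12;11;20m[48;2;54;104;54m🬂[38;2;12;11;20m[48;2;94;144;94m🬂[38;2;123;173;123m[48;2;11;10;19m🬓[38;2;11;11;19m[48;2;11;10;18m🬎[38;2;11;11;19m[48;2;11;10;18m🬎[38;2;11;11;19m[48;2;11;10;18m🬎[38;2;11;11;19m[48;2;11;10;18m🬎[0m
[38;2;10;9;15m[48;2;9;9;14m🬎[38;2;10;9;15m[48;2;9;9;14m🬎[38;2;10;9;15m[48;2;9;9;14m🬎[38;2;10;9;15m[48;2;9;9;14m🬎[38;2;10;9;15m[48;2;9;9;14m🬎[38;2;9;21;9m[48;2;9;9;14m🬬[38;2;9;21;9m[48;2;9;21;9m [38;2;9;21;9m[48;2;9;9;15m▌[38;2;10;9;15m[48;2;9;9;14m🬎[38;2;10;9;15m[48;2;9;9;14m🬎[38;2;10;9;15m[48;2;9;9;14m🬎[38;2;10;9;15m[48;2;9;9;14m🬎[0m
[38;2;8;8;11m[48;2;8;7;10m🬎[38;2;8;8;11m[48;2;8;7;10m🬎[38;2;8;8;11m[48;2;8;7;10m🬎[38;2;8;8;11m[48;2;8;7;10m🬎[38;2;8;8;11m[48;2;8;7;10m🬎[38;2;8;8;11m[48;2;8;7;10m🬎[38;2;8;8;11m[48;2;8;7;10m🬎[38;2;8;8;11m[48;2;8;7;10m🬎[38;2;8;8;11m[48;2;8;7;10m🬎[38;2;8;8;11m[48;2;8;7;10m🬎[38;2;8;8;11m[48;2;8;7;10m🬎[38;2;8;8;11m[48;2;8;7;10m🬎[0m
[38;2;7;7;8m[48;2;7;6;6m🬂[38;2;7;7;8m[48;2;7;6;6m🬂[38;2;7;7;8m[48;2;7;6;6m🬂[38;2;7;7;8m[48;2;7;6;6m🬂[38;2;7;7;8m[48;2;7;6;6m🬂[38;2;7;7;8m[48;2;7;6;6m🬂[38;2;7;7;8m[48;2;7;6;6m🬂[38;2;7;7;8m[48;2;7;6;6m🬂[38;2;7;7;8m[48;2;7;6;6m🬂[38;2;7;7;8m[48;2;7;6;6m🬂[38;2;7;7;8m[48;2;7;6;6m🬂[38;2;7;7;8m[48;2;7;6;6m🬂[0m
</frame>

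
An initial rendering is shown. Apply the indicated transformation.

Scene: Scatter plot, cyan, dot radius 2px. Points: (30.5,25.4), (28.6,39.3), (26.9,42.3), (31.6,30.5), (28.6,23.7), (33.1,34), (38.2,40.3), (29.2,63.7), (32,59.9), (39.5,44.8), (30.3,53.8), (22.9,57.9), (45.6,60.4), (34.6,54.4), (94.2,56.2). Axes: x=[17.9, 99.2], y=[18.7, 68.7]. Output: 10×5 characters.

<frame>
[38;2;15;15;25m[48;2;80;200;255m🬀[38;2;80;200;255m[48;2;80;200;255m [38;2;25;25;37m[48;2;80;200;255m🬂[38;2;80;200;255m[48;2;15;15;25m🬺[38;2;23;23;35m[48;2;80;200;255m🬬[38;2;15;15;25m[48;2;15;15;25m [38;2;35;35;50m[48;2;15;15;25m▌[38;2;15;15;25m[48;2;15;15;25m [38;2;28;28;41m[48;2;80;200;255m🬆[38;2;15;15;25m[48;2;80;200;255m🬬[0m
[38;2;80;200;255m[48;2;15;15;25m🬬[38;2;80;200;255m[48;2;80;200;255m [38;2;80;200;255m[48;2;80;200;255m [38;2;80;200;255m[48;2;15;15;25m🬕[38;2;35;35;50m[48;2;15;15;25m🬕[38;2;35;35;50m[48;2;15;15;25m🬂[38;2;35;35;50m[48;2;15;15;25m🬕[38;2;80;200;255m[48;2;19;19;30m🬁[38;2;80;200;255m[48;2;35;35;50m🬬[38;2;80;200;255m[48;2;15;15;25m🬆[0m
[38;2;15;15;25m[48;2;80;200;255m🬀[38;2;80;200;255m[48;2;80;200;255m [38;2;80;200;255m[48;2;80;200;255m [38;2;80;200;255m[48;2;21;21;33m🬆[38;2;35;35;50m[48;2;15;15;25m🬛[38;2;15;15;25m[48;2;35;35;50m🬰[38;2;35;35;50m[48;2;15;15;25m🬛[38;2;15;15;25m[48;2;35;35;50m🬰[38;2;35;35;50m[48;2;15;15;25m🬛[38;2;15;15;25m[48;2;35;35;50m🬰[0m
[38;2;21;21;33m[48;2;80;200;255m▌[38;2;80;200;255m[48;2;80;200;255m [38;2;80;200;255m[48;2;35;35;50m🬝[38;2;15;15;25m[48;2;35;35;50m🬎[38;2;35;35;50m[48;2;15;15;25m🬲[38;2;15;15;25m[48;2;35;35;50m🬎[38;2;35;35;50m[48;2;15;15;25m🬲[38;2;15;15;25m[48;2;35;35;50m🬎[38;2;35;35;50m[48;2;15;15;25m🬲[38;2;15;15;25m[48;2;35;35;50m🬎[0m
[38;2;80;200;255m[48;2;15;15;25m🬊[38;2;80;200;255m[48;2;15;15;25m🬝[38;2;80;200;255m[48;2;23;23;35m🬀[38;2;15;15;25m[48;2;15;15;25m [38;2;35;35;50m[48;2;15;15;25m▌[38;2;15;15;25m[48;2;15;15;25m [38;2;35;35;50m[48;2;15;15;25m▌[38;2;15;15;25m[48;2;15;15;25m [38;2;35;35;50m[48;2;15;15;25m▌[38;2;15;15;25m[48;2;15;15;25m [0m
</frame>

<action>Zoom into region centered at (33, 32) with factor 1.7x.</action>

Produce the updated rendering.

<frame>
[38;2;15;15;25m[48;2;15;15;25m [38;2;15;15;25m[48;2;15;15;25m [38;2;27;27;40m[48;2;80;200;255m🬝[38;2;15;15;25m[48;2;80;200;255m🬀[38;2;21;21;33m[48;2;80;200;255m🬊[38;2;80;200;255m[48;2;15;15;25m🬸[38;2;80;200;255m[48;2;15;15;25m🬝[38;2;80;200;255m[48;2;15;15;25m🬀[38;2;35;35;50m[48;2;15;15;25m▌[38;2;15;15;25m[48;2;15;15;25m [0m
[38;2;35;35;50m[48;2;15;15;25m🬂[38;2;35;35;50m[48;2;15;15;25m🬂[38;2;80;200;255m[48;2;27;27;40m🬁[38;2;80;200;255m[48;2;15;15;25m🬬[38;2;80;200;255m[48;2;80;200;255m [38;2;80;200;255m[48;2;80;200;255m [38;2;80;200;255m[48;2;21;21;33m🬆[38;2;35;35;50m[48;2;15;15;25m🬂[38;2;35;35;50m[48;2;15;15;25m🬕[38;2;35;35;50m[48;2;15;15;25m🬂[0m
[38;2;15;15;25m[48;2;35;35;50m🬰[38;2;15;15;25m[48;2;35;35;50m🬰[38;2;35;35;50m[48;2;15;15;25m🬛[38;2;15;15;25m[48;2;80;200;255m🬐[38;2;80;200;255m[48;2;80;200;255m [38;2;80;200;255m[48;2;21;21;33m🬆[38;2;35;35;50m[48;2;15;15;25m🬛[38;2;15;15;25m[48;2;35;35;50m🬰[38;2;35;35;50m[48;2;15;15;25m🬛[38;2;15;15;25m[48;2;35;35;50m🬰[0m
[38;2;15;15;25m[48;2;35;35;50m🬎[38;2;15;15;25m[48;2;35;35;50m🬎[38;2;31;31;45m[48;2;80;200;255m🬴[38;2;80;200;255m[48;2;80;200;255m [38;2;80;200;255m[48;2;80;200;255m [38;2;23;23;35m[48;2;80;200;255m🬸[38;2;35;35;50m[48;2;15;15;25m🬲[38;2;15;15;25m[48;2;35;35;50m🬎[38;2;35;35;50m[48;2;15;15;25m🬲[38;2;15;15;25m[48;2;35;35;50m🬎[0m
[38;2;15;15;25m[48;2;15;15;25m [38;2;15;15;25m[48;2;15;15;25m [38;2;35;35;50m[48;2;15;15;25m▌[38;2;15;15;25m[48;2;80;200;255m🬺[38;2;80;200;255m[48;2;23;23;35m🬀[38;2;15;15;25m[48;2;15;15;25m [38;2;35;35;50m[48;2;15;15;25m▌[38;2;15;15;25m[48;2;15;15;25m [38;2;35;35;50m[48;2;15;15;25m▌[38;2;15;15;25m[48;2;15;15;25m [0m
</frame>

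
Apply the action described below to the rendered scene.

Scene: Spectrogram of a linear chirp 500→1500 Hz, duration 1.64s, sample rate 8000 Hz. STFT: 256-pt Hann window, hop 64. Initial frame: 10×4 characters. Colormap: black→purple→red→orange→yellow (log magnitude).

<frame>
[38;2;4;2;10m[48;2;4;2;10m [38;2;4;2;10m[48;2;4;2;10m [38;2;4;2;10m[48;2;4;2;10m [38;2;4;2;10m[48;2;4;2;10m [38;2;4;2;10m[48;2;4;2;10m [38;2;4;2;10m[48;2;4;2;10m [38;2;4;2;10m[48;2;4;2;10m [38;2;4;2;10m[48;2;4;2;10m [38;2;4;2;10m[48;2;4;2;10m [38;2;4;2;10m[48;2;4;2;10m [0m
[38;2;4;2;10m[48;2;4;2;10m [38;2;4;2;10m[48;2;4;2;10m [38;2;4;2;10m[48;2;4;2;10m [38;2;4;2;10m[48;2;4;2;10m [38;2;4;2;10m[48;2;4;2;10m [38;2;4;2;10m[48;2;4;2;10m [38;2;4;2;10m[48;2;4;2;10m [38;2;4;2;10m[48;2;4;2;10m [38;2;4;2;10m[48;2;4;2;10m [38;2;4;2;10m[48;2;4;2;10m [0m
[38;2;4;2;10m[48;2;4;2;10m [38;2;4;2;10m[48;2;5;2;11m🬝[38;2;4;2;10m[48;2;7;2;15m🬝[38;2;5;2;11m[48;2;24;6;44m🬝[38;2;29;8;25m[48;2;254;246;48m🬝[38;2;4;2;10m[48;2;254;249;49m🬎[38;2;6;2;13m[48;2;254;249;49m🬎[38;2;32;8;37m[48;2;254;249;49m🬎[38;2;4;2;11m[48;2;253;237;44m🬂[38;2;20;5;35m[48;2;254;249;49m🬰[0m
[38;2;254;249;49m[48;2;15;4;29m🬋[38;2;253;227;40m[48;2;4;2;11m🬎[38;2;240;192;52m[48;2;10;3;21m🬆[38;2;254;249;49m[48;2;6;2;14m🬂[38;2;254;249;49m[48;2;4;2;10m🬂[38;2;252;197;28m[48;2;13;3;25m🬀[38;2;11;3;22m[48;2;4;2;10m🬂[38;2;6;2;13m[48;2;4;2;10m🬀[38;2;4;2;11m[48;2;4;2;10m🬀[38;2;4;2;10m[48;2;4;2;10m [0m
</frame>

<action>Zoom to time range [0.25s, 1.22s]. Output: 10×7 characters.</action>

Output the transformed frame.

<frame>
[38;2;4;2;10m[48;2;4;2;10m [38;2;4;2;10m[48;2;4;2;10m [38;2;4;2;10m[48;2;4;2;10m [38;2;4;2;10m[48;2;4;2;10m [38;2;4;2;10m[48;2;4;2;10m [38;2;4;2;10m[48;2;4;2;10m [38;2;4;2;10m[48;2;4;2;10m [38;2;4;2;10m[48;2;4;2;10m [38;2;4;2;10m[48;2;4;2;10m [38;2;4;2;10m[48;2;4;2;10m [0m
[38;2;4;2;10m[48;2;4;2;10m [38;2;4;2;10m[48;2;4;2;10m [38;2;4;2;10m[48;2;4;2;10m [38;2;4;2;10m[48;2;4;2;10m [38;2;4;2;10m[48;2;4;2;10m [38;2;4;2;10m[48;2;4;2;10m [38;2;4;2;10m[48;2;4;2;10m [38;2;4;2;10m[48;2;4;2;10m [38;2;4;2;10m[48;2;4;2;10m [38;2;4;2;10m[48;2;4;2;10m [0m
[38;2;4;2;10m[48;2;4;2;10m [38;2;4;2;10m[48;2;4;2;10m [38;2;4;2;10m[48;2;4;2;10m [38;2;4;2;10m[48;2;4;2;10m [38;2;4;2;10m[48;2;4;2;10m [38;2;4;2;10m[48;2;4;2;10m [38;2;4;2;10m[48;2;4;2;10m [38;2;4;2;10m[48;2;4;2;10m [38;2;4;2;10m[48;2;4;2;10m [38;2;4;2;10m[48;2;4;2;10m [0m
[38;2;4;2;10m[48;2;4;2;10m [38;2;4;2;10m[48;2;4;2;10m [38;2;4;2;10m[48;2;4;2;10m [38;2;4;2;10m[48;2;4;2;10m [38;2;4;2;10m[48;2;4;2;10m [38;2;4;2;10m[48;2;4;2;10m [38;2;4;2;10m[48;2;4;2;10m [38;2;4;2;10m[48;2;4;2;10m [38;2;4;2;10m[48;2;4;2;10m [38;2;4;2;10m[48;2;4;2;10m [0m
[38;2;4;2;10m[48;2;4;2;10m [38;2;4;2;10m[48;2;4;2;10m [38;2;4;2;10m[48;2;4;2;11m🬎[38;2;4;2;10m[48;2;5;2;11m🬝[38;2;4;2;10m[48;2;5;2;12m🬎[38;2;4;2;10m[48;2;8;2;17m🬎[38;2;6;2;13m[48;2;24;6;44m🬝[38;2;15;4;26m[48;2;227;106;42m🬝[38;2;6;2;13m[48;2;254;241;46m🬎[38;2;9;3;20m[48;2;254;249;49m🬎[0m
[38;2;23;6;39m[48;2;254;248;49m🬎[38;2;6;2;14m[48;2;251;218;41m🬂[38;2;64;17;42m[48;2;253;236;44m🬡[38;2;28;6;51m[48;2;254;249;49m🬰[38;2;253;232;42m[48;2;43;11;43m🬍[38;2;253;226;39m[48;2;6;2;14m🬎[38;2;254;249;49m[48;2;23;6;39m🬂[38;2;254;249;49m[48;2;8;2;17m🬂[38;2;253;237;44m[48;2;5;2;13m🬂[38;2;210;73;65m[48;2;13;3;26m🬀[0m
[38;2;19;5;35m[48;2;4;2;10m🬂[38;2;8;2;17m[48;2;4;2;10m🬂[38;2;5;2;12m[48;2;4;2;10m🬂[38;2;5;2;11m[48;2;4;2;10m🬂[38;2;4;2;11m[48;2;4;2;10m🬂[38;2;4;2;10m[48;2;4;2;10m [38;2;4;2;10m[48;2;4;2;10m [38;2;4;2;10m[48;2;4;2;10m [38;2;4;2;10m[48;2;4;2;10m [38;2;4;2;10m[48;2;4;2;10m [0m
</frame>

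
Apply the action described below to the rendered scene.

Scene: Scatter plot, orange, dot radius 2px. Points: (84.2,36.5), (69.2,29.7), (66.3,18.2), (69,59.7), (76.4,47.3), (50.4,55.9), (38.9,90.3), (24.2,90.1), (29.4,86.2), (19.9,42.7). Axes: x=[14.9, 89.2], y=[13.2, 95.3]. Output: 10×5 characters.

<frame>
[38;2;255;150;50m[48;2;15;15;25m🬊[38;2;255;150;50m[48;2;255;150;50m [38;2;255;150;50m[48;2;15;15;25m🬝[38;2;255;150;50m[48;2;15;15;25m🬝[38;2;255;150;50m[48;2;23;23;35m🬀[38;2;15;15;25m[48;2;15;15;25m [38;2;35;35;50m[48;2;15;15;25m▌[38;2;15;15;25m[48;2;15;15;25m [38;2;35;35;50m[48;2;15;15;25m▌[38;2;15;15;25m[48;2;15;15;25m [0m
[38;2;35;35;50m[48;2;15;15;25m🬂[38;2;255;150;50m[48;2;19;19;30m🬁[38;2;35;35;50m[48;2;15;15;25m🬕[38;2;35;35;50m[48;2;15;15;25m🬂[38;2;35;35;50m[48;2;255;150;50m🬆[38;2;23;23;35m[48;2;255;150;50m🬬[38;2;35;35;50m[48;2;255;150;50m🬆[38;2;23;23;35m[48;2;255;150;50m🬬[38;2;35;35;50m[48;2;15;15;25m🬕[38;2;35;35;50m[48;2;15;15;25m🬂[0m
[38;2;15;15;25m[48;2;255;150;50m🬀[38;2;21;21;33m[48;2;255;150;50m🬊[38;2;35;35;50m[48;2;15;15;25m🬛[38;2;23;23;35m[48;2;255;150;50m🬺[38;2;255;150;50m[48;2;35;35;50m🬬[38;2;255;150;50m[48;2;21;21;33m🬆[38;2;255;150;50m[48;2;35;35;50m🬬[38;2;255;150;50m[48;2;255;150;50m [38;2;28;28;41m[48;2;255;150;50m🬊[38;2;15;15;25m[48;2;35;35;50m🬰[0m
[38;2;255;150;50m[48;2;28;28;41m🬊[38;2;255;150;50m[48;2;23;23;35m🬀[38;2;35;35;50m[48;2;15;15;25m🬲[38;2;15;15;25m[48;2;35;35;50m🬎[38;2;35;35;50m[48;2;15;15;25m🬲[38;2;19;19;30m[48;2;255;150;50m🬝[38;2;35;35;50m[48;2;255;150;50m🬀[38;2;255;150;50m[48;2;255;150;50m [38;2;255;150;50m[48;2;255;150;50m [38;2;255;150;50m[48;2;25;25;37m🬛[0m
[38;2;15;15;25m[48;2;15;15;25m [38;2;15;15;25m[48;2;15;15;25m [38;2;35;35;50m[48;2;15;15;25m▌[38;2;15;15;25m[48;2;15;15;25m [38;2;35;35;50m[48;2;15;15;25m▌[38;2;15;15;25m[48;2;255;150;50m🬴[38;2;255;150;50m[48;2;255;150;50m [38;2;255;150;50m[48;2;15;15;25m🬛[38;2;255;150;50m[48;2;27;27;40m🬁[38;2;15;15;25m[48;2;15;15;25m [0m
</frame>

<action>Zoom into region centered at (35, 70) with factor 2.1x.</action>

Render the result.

<frame>
[38;2;15;15;25m[48;2;255;150;50m🬺[38;2;255;150;50m[48;2;15;15;25m🬬[38;2;255;150;50m[48;2;35;35;50m🬬[38;2;255;150;50m[48;2;255;150;50m [38;2;255;150;50m[48;2;25;25;37m🬅[38;2;255;150;50m[48;2;15;15;25m🬬[38;2;255;150;50m[48;2;21;21;33m🬆[38;2;15;15;25m[48;2;15;15;25m [38;2;35;35;50m[48;2;15;15;25m▌[38;2;15;15;25m[48;2;15;15;25m [0m
[38;2;35;35;50m[48;2;15;15;25m🬂[38;2;35;35;50m[48;2;15;15;25m🬂[38;2;35;35;50m[48;2;15;15;25m🬕[38;2;255;150;50m[48;2;19;19;30m🬀[38;2;35;35;50m[48;2;15;15;25m🬕[38;2;35;35;50m[48;2;15;15;25m🬂[38;2;35;35;50m[48;2;15;15;25m🬕[38;2;35;35;50m[48;2;15;15;25m🬂[38;2;35;35;50m[48;2;15;15;25m🬕[38;2;35;35;50m[48;2;15;15;25m🬂[0m
[38;2;15;15;25m[48;2;35;35;50m🬰[38;2;15;15;25m[48;2;35;35;50m🬰[38;2;35;35;50m[48;2;15;15;25m🬛[38;2;15;15;25m[48;2;35;35;50m🬰[38;2;35;35;50m[48;2;15;15;25m🬛[38;2;15;15;25m[48;2;35;35;50m🬰[38;2;35;35;50m[48;2;15;15;25m🬛[38;2;15;15;25m[48;2;35;35;50m🬰[38;2;35;35;50m[48;2;15;15;25m🬛[38;2;15;15;25m[48;2;35;35;50m🬰[0m
[38;2;15;15;25m[48;2;35;35;50m🬎[38;2;15;15;25m[48;2;35;35;50m🬎[38;2;35;35;50m[48;2;15;15;25m🬲[38;2;15;15;25m[48;2;35;35;50m🬎[38;2;35;35;50m[48;2;15;15;25m🬲[38;2;15;15;25m[48;2;35;35;50m🬎[38;2;35;35;50m[48;2;15;15;25m🬲[38;2;15;15;25m[48;2;35;35;50m🬎[38;2;28;28;41m[48;2;255;150;50m🬆[38;2;19;19;30m[48;2;255;150;50m🬬[0m
[38;2;15;15;25m[48;2;15;15;25m [38;2;15;15;25m[48;2;15;15;25m [38;2;35;35;50m[48;2;15;15;25m▌[38;2;15;15;25m[48;2;15;15;25m [38;2;35;35;50m[48;2;15;15;25m▌[38;2;15;15;25m[48;2;15;15;25m [38;2;35;35;50m[48;2;15;15;25m▌[38;2;15;15;25m[48;2;255;150;50m🬺[38;2;255;150;50m[48;2;35;35;50m🬬[38;2;255;150;50m[48;2;15;15;25m🬆[0m
</frame>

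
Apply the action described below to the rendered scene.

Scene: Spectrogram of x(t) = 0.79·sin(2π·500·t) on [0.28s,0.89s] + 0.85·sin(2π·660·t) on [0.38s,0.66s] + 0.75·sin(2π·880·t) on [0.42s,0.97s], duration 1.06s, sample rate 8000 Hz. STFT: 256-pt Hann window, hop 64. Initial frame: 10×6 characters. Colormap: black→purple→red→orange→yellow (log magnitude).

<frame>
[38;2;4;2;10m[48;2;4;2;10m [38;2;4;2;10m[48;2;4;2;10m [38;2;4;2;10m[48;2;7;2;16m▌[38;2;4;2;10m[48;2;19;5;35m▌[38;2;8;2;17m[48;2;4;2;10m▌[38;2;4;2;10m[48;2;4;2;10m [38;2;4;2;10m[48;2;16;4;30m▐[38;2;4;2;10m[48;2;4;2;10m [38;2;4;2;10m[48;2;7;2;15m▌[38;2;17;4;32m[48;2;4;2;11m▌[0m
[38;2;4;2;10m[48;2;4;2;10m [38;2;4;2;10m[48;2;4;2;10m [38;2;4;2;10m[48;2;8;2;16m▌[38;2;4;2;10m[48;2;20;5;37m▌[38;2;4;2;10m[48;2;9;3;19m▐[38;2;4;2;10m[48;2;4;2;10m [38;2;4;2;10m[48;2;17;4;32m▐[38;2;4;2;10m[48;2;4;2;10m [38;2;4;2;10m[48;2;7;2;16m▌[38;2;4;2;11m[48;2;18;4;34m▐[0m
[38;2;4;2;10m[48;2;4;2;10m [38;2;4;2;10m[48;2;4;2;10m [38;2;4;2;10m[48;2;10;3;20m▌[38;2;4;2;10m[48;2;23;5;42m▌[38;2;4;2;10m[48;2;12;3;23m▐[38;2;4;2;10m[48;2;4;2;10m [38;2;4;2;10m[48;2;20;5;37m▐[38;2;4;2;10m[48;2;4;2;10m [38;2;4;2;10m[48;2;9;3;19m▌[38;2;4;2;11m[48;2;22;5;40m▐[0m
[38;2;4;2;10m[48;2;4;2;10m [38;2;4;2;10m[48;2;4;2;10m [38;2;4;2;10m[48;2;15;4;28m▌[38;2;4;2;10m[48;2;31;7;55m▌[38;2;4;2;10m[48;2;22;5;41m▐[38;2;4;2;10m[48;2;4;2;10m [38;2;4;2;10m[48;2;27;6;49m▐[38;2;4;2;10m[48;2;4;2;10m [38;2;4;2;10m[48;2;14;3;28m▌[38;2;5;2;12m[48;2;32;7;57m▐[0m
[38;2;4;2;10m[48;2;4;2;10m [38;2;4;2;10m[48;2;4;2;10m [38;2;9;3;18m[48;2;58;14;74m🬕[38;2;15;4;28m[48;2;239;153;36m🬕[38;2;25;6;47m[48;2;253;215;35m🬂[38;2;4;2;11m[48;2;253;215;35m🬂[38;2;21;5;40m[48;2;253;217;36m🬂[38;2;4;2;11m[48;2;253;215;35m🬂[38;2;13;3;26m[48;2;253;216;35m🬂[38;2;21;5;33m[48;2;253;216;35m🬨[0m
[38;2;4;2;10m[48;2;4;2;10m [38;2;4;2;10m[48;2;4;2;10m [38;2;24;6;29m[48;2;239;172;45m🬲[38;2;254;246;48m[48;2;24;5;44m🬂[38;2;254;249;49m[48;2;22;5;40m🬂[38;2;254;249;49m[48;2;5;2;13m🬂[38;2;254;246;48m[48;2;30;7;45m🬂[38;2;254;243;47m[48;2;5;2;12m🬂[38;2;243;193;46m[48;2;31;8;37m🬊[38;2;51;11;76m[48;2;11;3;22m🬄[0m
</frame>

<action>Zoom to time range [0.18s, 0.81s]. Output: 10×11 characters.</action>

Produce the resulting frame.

<frame>
[38;2;4;2;10m[48;2;4;2;10m [38;2;7;2;15m[48;2;7;2;15m [38;2;4;2;10m[48;2;4;2;10m [38;2;21;5;39m[48;2;9;3;18m▌[38;2;6;2;14m[48;2;4;2;10m▌[38;2;4;2;10m[48;2;4;2;10m [38;2;4;2;10m[48;2;4;2;10m [38;2;4;2;10m[48;2;18;4;33m▌[38;2;11;3;22m[48;2;4;2;10m▌[38;2;4;2;10m[48;2;4;2;10m [0m
[38;2;4;2;10m[48;2;4;2;10m [38;2;7;2;15m[48;2;7;2;15m [38;2;4;2;10m[48;2;4;2;10m [38;2;9;3;18m[48;2;21;5;39m▐[38;2;6;2;14m[48;2;4;2;10m▌[38;2;4;2;10m[48;2;4;2;10m [38;2;4;2;10m[48;2;4;2;10m [38;2;4;2;10m[48;2;18;4;33m▌[38;2;4;2;10m[48;2;11;3;23m▐[38;2;4;2;10m[48;2;4;2;10m [0m
[38;2;4;2;10m[48;2;4;2;10m [38;2;7;2;15m[48;2;7;2;16m🬆[38;2;4;2;10m[48;2;4;2;10m [38;2;9;3;19m[48;2;22;5;40m▐[38;2;4;2;10m[48;2;6;2;14m▐[38;2;4;2;10m[48;2;4;2;10m [38;2;4;2;10m[48;2;4;2;10m [38;2;4;2;10m[48;2;18;5;34m▌[38;2;4;2;10m[48;2;12;3;23m▐[38;2;4;2;10m[48;2;4;2;10m [0m
[38;2;4;2;10m[48;2;4;2;10m [38;2;7;2;16m[48;2;8;2;17m🬎[38;2;4;2;10m[48;2;4;2;10m [38;2;10;3;21m[48;2;23;6;43m▐[38;2;4;2;10m[48;2;7;2;15m▐[38;2;4;2;10m[48;2;4;2;10m [38;2;4;2;10m[48;2;4;2;10m [38;2;4;2;10m[48;2;19;5;36m▌[38;2;4;2;10m[48;2;12;3;24m▐[38;2;4;2;10m[48;2;4;2;10m [0m
[38;2;4;2;10m[48;2;4;2;10m [38;2;8;2;17m[48;2;9;3;18m🬂[38;2;4;2;10m[48;2;4;2;10m [38;2;13;3;25m[48;2;25;6;46m▐[38;2;4;2;10m[48;2;8;2;17m▐[38;2;4;2;10m[48;2;4;2;10m [38;2;4;2;10m[48;2;4;2;10m [38;2;4;2;10m[48;2;21;5;39m▌[38;2;4;2;10m[48;2;13;4;26m▐[38;2;4;2;10m[48;2;4;2;10m [0m
[38;2;4;2;10m[48;2;4;2;10m [38;2;9;3;19m[48;2;11;3;21m🬎[38;2;4;2;10m[48;2;4;2;10m [38;2;16;4;30m[48;2;28;6;51m▐[38;2;4;2;10m[48;2;10;3;20m▐[38;2;4;2;10m[48;2;4;2;10m [38;2;4;2;10m[48;2;4;2;10m [38;2;4;2;10m[48;2;24;6;44m▌[38;2;4;2;10m[48;2;15;4;29m▐[38;2;4;2;10m[48;2;4;2;10m [0m
[38;2;4;2;10m[48;2;4;2;10m [38;2;12;3;24m[48;2;14;4;27m🬎[38;2;4;2;10m[48;2;4;2;10m [38;2;23;5;42m[48;2;33;7;59m▐[38;2;4;2;10m[48;2;14;3;27m▐[38;2;4;2;10m[48;2;4;2;10m [38;2;4;2;10m[48;2;4;2;10m [38;2;4;2;10m[48;2;29;6;52m▌[38;2;4;2;10m[48;2;18;4;34m▐[38;2;4;2;10m[48;2;4;2;10m [0m
[38;2;4;2;10m[48;2;4;2;10m [38;2;17;4;32m[48;2;22;5;41m🬎[38;2;4;2;10m[48;2;4;2;10m [38;2;39;9;69m[48;2;58;13;87m🬎[38;2;8;2;17m[48;2;31;7;56m🬨[38;2;4;2;10m[48;2;5;2;12m🬎[38;2;4;2;10m[48;2;5;2;12m🬎[38;2;4;2;10m[48;2;39;9;69m▌[38;2;4;2;10m[48;2;25;6;45m▐[38;2;4;2;10m[48;2;5;2;12m🬎[0m
[38;2;4;2;10m[48;2;4;2;10m [38;2;29;7;53m[48;2;46;10;80m🬎[38;2;4;2;10m[48;2;4;2;10m [38;2;127;32;84m[48;2;249;160;15m🬕[38;2;38;9;55m[48;2;251;196;28m🬂[38;2;10;3;21m[48;2;251;192;28m🬂[38;2;11;3;21m[48;2;251;192;28m🬂[38;2;34;8;55m[48;2;251;197;29m🬂[38;2;23;5;43m[48;2;251;193;28m🬂[38;2;10;3;21m[48;2;251;192;28m🬂[0m
[38;2;4;2;10m[48;2;4;2;10m [38;2;110;27;85m[48;2;240;161;36m🬂[38;2;4;2;11m[48;2;252;210;33m🬂[38;2;254;245;47m[48;2;251;183;22m🬎[38;2;254;246;48m[48;2;251;178;20m🬎[38;2;254;246;48m[48;2;251;178;20m🬎[38;2;254;246;48m[48;2;251;178;20m🬎[38;2;254;246;48m[48;2;251;178;20m🬎[38;2;85;22;47m[48;2;252;211;34m🬂[38;2;6;2;13m[48;2;252;210;33m🬂[0m
[38;2;4;2;10m[48;2;4;2;10m [38;2;120;30;85m[48;2;62;14;88m🬂[38;2;4;2;10m[48;2;4;2;10m [38;2;40;9;71m[48;2;20;5;38m🬨[38;2;25;6;45m[48;2;4;2;10m▌[38;2;4;2;10m[48;2;4;2;10m [38;2;4;2;10m[48;2;4;2;11m🬺[38;2;44;10;77m[48;2;4;2;10m▐[38;2;27;6;49m[48;2;4;2;10m▌[38;2;4;2;10m[48;2;4;2;10m [0m
</frame>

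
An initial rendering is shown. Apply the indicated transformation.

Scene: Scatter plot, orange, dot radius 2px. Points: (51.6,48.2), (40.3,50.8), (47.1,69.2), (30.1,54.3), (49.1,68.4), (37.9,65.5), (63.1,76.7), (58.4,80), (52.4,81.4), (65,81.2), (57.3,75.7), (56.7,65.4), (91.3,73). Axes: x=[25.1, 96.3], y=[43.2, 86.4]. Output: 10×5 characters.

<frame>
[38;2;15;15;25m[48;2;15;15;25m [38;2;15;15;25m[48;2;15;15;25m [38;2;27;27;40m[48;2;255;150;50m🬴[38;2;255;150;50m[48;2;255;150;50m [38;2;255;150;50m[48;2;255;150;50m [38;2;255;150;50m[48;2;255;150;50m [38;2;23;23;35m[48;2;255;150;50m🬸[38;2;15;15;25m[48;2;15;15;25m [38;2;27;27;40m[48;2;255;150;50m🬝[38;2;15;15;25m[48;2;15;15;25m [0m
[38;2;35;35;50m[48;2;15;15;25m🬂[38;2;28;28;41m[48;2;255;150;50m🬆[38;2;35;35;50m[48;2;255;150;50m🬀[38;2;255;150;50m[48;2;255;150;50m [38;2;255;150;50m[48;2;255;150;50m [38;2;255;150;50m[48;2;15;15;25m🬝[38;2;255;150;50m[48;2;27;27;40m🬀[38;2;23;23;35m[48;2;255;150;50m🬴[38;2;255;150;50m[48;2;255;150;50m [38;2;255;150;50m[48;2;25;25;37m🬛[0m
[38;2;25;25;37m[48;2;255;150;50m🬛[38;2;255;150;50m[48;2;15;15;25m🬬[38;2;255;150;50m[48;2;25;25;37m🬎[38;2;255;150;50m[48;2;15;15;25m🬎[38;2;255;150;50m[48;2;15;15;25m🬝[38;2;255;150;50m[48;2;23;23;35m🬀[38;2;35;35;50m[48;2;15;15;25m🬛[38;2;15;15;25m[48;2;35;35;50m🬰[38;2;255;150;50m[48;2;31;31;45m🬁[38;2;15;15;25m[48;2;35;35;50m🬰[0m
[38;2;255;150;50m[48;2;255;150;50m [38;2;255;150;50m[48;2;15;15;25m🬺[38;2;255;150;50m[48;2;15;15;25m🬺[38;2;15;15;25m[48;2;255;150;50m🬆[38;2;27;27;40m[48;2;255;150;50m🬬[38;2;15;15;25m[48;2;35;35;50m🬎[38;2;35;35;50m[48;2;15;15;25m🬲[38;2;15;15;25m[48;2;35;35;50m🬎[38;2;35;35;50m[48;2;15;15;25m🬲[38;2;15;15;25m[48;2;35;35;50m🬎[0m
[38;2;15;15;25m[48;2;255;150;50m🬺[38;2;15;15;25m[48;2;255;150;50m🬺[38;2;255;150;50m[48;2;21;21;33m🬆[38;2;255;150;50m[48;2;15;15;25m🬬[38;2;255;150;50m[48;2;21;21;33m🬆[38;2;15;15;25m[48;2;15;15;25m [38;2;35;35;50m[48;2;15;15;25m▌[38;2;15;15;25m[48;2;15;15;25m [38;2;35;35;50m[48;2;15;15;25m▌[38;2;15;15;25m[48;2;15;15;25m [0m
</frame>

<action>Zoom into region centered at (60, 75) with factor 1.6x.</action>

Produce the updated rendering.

<frame>
[38;2;15;15;25m[48;2;15;15;25m [38;2;15;15;25m[48;2;15;15;25m [38;2;27;27;40m[48;2;255;150;50m🬝[38;2;15;15;25m[48;2;255;150;50m🬊[38;2;23;23;35m[48;2;255;150;50m🬬[38;2;15;15;25m[48;2;255;150;50m🬆[38;2;23;23;35m[48;2;255;150;50m🬬[38;2;15;15;25m[48;2;15;15;25m [38;2;35;35;50m[48;2;15;15;25m▌[38;2;15;15;25m[48;2;15;15;25m [0m
[38;2;35;35;50m[48;2;15;15;25m🬂[38;2;35;35;50m[48;2;15;15;25m🬂[38;2;255;150;50m[48;2;28;28;41m🬊[38;2;255;150;50m[48;2;255;150;50m [38;2;255;150;50m[48;2;255;150;50m [38;2;255;150;50m[48;2;255;150;50m [38;2;255;150;50m[48;2;21;21;33m🬆[38;2;35;35;50m[48;2;15;15;25m🬂[38;2;35;35;50m[48;2;15;15;25m🬕[38;2;35;35;50m[48;2;15;15;25m🬂[0m
[38;2;15;15;25m[48;2;35;35;50m🬰[38;2;23;23;35m[48;2;255;150;50m🬝[38;2;27;27;40m[48;2;255;150;50m🬬[38;2;255;150;50m[48;2;21;21;33m🬊[38;2;255;150;50m[48;2;15;15;25m🬝[38;2;255;150;50m[48;2;15;15;25m🬝[38;2;255;150;50m[48;2;27;27;40m🬀[38;2;15;15;25m[48;2;35;35;50m🬰[38;2;35;35;50m[48;2;15;15;25m🬛[38;2;15;15;25m[48;2;35;35;50m🬰[0m
[38;2;255;150;50m[48;2;15;15;25m🬺[38;2;255;150;50m[48;2;255;150;50m [38;2;255;150;50m[48;2;255;150;50m [38;2;15;15;25m[48;2;255;150;50m🬂[38;2;255;150;50m[48;2;15;15;25m🬺[38;2;19;19;30m[48;2;255;150;50m🬬[38;2;35;35;50m[48;2;15;15;25m🬲[38;2;15;15;25m[48;2;35;35;50m🬎[38;2;35;35;50m[48;2;15;15;25m🬲[38;2;15;15;25m[48;2;35;35;50m🬎[0m
[38;2;255;150;50m[48;2;15;15;25m🬆[38;2;15;15;25m[48;2;255;150;50m🬺[38;2;255;150;50m[48;2;23;23;35m🬀[38;2;15;15;25m[48;2;255;150;50m🬺[38;2;255;150;50m[48;2;21;21;33m🬆[38;2;15;15;25m[48;2;15;15;25m [38;2;35;35;50m[48;2;15;15;25m▌[38;2;15;15;25m[48;2;15;15;25m [38;2;35;35;50m[48;2;15;15;25m▌[38;2;15;15;25m[48;2;15;15;25m [0m
</frame>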